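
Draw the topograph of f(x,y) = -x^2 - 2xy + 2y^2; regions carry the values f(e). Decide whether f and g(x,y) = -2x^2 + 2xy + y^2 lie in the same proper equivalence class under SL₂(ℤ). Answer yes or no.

D₁ = 12, D₂ = 12
river cycle of f (length 2): (2, 2, -1), (-1, 2, 2)
river cycle of g (length 2): (1, 2, -2), (-2, 2, 1)
cycles differ ⇒ inequivalent

no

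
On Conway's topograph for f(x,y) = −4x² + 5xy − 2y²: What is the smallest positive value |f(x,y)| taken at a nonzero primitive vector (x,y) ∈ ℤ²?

translate: b→3 (≡-5 mod 8), so (4,-5,2)→(4,3,1)
flip: (4,3,1)→(1,-3,4)
translate: b→1 (≡-3 mod 2), so (1,-3,4)→(1,1,2)
reduced (well bottom): (1,1,2) with a≤c, −a<b≤a
well minimum |f| = |-1| = 1 (negative-definite)

1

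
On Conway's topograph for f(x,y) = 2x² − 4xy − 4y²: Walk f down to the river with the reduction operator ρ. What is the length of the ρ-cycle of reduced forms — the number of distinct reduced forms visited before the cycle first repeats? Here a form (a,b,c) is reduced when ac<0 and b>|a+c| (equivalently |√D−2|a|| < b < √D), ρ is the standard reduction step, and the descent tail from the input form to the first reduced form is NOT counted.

D = 48, ⌊√D⌋ = 6
descent: ρ → (-4,4,2)  [lands on river]
river: ρ → (2,4,-4)
ρ-cycle length = 2 (tail of 1 descent step not counted)

2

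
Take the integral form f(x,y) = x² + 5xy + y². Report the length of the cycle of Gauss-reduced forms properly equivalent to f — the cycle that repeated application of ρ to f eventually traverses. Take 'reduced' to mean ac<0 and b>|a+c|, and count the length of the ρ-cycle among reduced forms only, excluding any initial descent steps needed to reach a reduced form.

D = 21, ⌊√D⌋ = 4
descent: ρ → (1,3,-3)  [lands on river]
river: ρ → (-3,3,1)
ρ-cycle length = 2 (tail of 1 descent step not counted)

2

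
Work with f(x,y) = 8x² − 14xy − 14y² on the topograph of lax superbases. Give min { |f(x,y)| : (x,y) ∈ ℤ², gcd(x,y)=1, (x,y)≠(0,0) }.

descent: ρ → (-14,14,8)  [lands on river]
river: ρ → (8,18,-10)
river: ρ → (-10,22,4)
river: ρ → (4,18,-20)
river: ρ → (-20,22,2)
river: ρ → (2,22,-20)
river: ρ → (-20,18,4)
river: ρ → (4,22,-10)
river: ρ → (-10,18,8)
river: ρ → (8,14,-14)
closes: descent 1, river 10
min |a| on river = 2

2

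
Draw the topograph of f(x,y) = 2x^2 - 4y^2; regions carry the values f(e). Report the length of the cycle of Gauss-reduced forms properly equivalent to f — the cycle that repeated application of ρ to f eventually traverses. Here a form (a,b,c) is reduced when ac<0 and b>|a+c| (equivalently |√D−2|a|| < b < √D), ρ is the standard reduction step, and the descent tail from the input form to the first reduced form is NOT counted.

D = 32, ⌊√D⌋ = 5
descent: ρ → (-4,0,2)
descent: ρ → (2,4,-2)  [lands on river]
river: ρ → (-2,4,2)
ρ-cycle length = 2 (tail of 2 descent steps not counted)

2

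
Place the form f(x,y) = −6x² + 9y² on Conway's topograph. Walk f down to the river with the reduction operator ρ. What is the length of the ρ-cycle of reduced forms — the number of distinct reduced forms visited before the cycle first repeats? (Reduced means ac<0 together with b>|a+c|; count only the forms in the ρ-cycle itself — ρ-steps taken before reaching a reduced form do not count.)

D = 216, ⌊√D⌋ = 14
descent: ρ → (9,0,-6)
descent: ρ → (-6,12,3)  [lands on river]
river: ρ → (3,12,-6)
ρ-cycle length = 2 (tail of 2 descent steps not counted)

2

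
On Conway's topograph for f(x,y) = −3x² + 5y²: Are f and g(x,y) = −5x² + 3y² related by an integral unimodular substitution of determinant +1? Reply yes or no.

D₁ = 60, D₂ = 60
river cycle of f (length 2): (-3, 6, 2), (2, 6, -3)
river cycle of g (length 2): (3, 6, -2), (-2, 6, 3)
cycles differ ⇒ inequivalent

no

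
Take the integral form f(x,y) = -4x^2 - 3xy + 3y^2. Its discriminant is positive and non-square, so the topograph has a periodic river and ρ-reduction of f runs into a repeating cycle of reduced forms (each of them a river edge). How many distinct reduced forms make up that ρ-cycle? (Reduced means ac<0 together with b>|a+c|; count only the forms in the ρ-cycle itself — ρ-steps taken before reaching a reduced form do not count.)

D = 57, ⌊√D⌋ = 7
descent: ρ → (3,3,-4)  [lands on river]
river: ρ → (-4,5,2)
river: ρ → (2,7,-1)
river: ρ → (-1,7,2)
river: ρ → (2,5,-4)
river: ρ → (-4,3,3)
ρ-cycle length = 6 (tail of 1 descent step not counted)

6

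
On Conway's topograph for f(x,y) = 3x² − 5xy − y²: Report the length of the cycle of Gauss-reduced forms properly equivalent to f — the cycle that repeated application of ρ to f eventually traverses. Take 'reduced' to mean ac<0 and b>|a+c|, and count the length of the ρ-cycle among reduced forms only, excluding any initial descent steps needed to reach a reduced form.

D = 37, ⌊√D⌋ = 6
descent: ρ → (-1,5,3)  [lands on river]
river: ρ → (3,1,-3)
river: ρ → (-3,5,1)
river: ρ → (1,5,-3)
river: ρ → (-3,1,3)
river: ρ → (3,5,-1)
ρ-cycle length = 6 (tail of 1 descent step not counted)

6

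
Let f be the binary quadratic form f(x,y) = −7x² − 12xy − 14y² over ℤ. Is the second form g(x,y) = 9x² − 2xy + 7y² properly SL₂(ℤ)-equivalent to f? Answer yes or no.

D₁ = -248, D₂ = -248
f is negative-definite; reduce −f:
−f: translate: b→-2 (≡12 mod 14), so (7,12,14)→(7,-2,9)
−f: reduced (well bottom): (7,-2,9) with a≤c, −a<b≤a
flip sign back: reduced form of f is (-7,2,-9)
g: flip: (9,-2,7)→(7,2,9)
g: reduced (well bottom): (7,2,9) with a≤c, −a<b≤a
reduced forms (-7, 2, -9) vs (7, 2, 9) ⇒ inequivalent

no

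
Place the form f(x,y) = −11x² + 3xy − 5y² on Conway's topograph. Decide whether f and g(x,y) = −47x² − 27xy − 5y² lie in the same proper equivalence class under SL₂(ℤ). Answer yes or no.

D₁ = -211, D₂ = -211
f is negative-definite; reduce −f:
−f: flip: (11,-3,5)→(5,3,11)
−f: reduced (well bottom): (5,3,11) with a≤c, −a<b≤a
flip sign back: reduced form of f is (-5,-3,-11)
g is negative-definite; reduce −g:
−g: flip: (47,27,5)→(5,-27,47)
−g: translate: b→3 (≡-27 mod 10), so (5,-27,47)→(5,3,11)
−g: reduced (well bottom): (5,3,11) with a≤c, −a<b≤a
flip sign back: reduced form of g is (-5,-3,-11)
reduced forms (-5, -3, -11) vs (-5, -3, -11) ⇒ equivalent

yes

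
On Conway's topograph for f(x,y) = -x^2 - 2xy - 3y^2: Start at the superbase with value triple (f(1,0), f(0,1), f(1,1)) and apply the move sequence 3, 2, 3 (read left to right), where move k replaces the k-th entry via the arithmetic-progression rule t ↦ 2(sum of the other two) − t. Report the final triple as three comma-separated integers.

start (-1,-3,-6) = (f(1,0),f(0,1),f(1,1))
replace slot 3: 2·((-1)+(-3)) − (-6) = -2 → (-1,-3,-2)
replace slot 2: 2·((-1)+(-2)) − (-3) = -3 → (-1,-3,-2)
replace slot 3: 2·((-1)+(-3)) − (-2) = -6 → (-1,-3,-6)

-1,-3,-6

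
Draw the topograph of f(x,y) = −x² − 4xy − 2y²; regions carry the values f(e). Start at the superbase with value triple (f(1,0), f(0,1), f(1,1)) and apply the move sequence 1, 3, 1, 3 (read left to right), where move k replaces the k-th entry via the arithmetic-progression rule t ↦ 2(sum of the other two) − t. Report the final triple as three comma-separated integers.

start (-1,-2,-7) = (f(1,0),f(0,1),f(1,1))
replace slot 1: 2·((-2)+(-7)) − (-1) = -17 → (-17,-2,-7)
replace slot 3: 2·((-17)+(-2)) − (-7) = -31 → (-17,-2,-31)
replace slot 1: 2·((-2)+(-31)) − (-17) = -49 → (-49,-2,-31)
replace slot 3: 2·((-49)+(-2)) − (-31) = -71 → (-49,-2,-71)

-49,-2,-71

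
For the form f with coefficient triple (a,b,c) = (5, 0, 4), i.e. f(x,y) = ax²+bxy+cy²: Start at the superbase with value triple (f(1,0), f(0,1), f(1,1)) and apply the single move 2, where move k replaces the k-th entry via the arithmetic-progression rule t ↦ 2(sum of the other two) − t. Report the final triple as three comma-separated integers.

start (5,4,9) = (f(1,0),f(0,1),f(1,1))
replace slot 2: 2·(5+9) − 4 = 24 → (5,24,9)

5,24,9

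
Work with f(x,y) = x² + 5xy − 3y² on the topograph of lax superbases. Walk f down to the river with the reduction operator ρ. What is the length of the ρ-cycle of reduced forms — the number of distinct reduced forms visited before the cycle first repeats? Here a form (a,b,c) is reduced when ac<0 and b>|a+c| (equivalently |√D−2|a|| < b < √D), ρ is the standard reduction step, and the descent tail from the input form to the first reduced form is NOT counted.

D = 37, ⌊√D⌋ = 6
river: ρ → (-3,1,3)
river: ρ → (3,5,-1)
river: ρ → (-1,5,3)
river: ρ → (3,1,-3)
river: ρ → (-3,5,1)
river: ρ → (1,5,-3)
ρ-cycle length = 6 (tail of 0 descent steps not counted)

6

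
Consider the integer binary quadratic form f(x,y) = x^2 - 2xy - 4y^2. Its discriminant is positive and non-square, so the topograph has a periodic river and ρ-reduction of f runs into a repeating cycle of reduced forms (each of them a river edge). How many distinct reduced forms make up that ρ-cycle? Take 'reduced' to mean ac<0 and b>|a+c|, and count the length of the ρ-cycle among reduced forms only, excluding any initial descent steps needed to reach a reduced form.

D = 20, ⌊√D⌋ = 4
descent: ρ → (-4,2,1)
descent: ρ → (1,4,-1)  [lands on river]
river: ρ → (-1,4,1)
ρ-cycle length = 2 (tail of 2 descent steps not counted)

2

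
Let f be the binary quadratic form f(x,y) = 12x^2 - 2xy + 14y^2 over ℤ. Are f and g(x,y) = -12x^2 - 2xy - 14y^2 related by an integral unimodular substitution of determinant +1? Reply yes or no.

D₁ = -668, D₂ = -668
f: reduced (well bottom): (12,-2,14) with a≤c, −a<b≤a
g is negative-definite; reduce −g:
−g: reduced (well bottom): (12,2,14) with a≤c, −a<b≤a
flip sign back: reduced form of g is (-12,-2,-14)
reduced forms (12, -2, 14) vs (-12, -2, -14) ⇒ inequivalent

no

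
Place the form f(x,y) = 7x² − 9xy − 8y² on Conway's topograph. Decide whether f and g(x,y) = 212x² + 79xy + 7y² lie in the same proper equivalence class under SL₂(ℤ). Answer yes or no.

D₁ = 305, D₂ = 305
river cycle of f (length 8): (-8, 9, 7), (7, 5, -10), (-10, 15, 2), (2, 17, -2), (-2, 15, 10), (10, 5, -7), (-7, 9, 8), (8, 7, -8)
river cycle of g (length 8): (7, 5, -10), (-10, 15, 2), (2, 17, -2), (-2, 15, 10), (10, 5, -7), (-7, 9, 8), (8, 7, -8), (-8, 9, 7)
cycles coincide ⇒ equivalent

yes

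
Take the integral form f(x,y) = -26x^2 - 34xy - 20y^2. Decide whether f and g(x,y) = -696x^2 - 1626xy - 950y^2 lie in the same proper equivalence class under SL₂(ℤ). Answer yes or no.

D₁ = -924, D₂ = -924
f is negative-definite; reduce −f:
−f: translate: b→-18 (≡34 mod 52), so (26,34,20)→(26,-18,12)
−f: flip: (26,-18,12)→(12,18,26)
−f: translate: b→-6 (≡18 mod 24), so (12,18,26)→(12,-6,20)
−f: reduced (well bottom): (12,-6,20) with a≤c, −a<b≤a
flip sign back: reduced form of f is (-12,6,-20)
g is negative-definite; reduce −g:
−g: translate: b→234 (≡1626 mod 1392), so (696,1626,950)→(696,234,20)
−g: flip: (696,234,20)→(20,-234,696)
−g: translate: b→6 (≡-234 mod 40), so (20,-234,696)→(20,6,12)
−g: flip: (20,6,12)→(12,-6,20)
−g: reduced (well bottom): (12,-6,20) with a≤c, −a<b≤a
flip sign back: reduced form of g is (-12,6,-20)
reduced forms (-12, 6, -20) vs (-12, 6, -20) ⇒ equivalent

yes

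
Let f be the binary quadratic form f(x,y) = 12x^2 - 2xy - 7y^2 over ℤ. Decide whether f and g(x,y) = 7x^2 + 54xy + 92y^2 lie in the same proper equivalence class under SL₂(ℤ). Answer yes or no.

D₁ = 340, D₂ = 340
river cycle of f (length 14): (-7, 16, 3), (3, 14, -12), (-12, 10, 5), (5, 10, -12), (-12, 14, 3), (3, 16, -7), (-7, 12, 7), (7, 16, -3), (-3, 14, 12), (12, 10, -5), … (4 more)
river cycle of g (length 14): (7, 12, -7), (-7, 16, 3), (3, 14, -12), (-12, 10, 5), (5, 10, -12), (-12, 14, 3), (3, 16, -7), (-7, 12, 7), (7, 16, -3), (-3, 14, 12), … (4 more)
cycles coincide ⇒ equivalent

yes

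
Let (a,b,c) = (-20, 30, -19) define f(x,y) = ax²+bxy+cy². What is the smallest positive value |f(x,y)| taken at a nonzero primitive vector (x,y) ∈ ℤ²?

translate: b→10 (≡-30 mod 40), so (20,-30,19)→(20,10,9)
flip: (20,10,9)→(9,-10,20)
translate: b→8 (≡-10 mod 18), so (9,-10,20)→(9,8,19)
reduced (well bottom): (9,8,19) with a≤c, −a<b≤a
well minimum |f| = |-9| = 9 (negative-definite)

9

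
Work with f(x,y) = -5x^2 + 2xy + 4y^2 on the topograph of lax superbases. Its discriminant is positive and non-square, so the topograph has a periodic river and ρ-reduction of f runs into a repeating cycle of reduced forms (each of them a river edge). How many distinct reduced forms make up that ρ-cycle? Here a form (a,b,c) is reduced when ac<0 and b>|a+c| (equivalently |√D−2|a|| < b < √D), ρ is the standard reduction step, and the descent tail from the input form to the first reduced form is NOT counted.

D = 84, ⌊√D⌋ = 9
river: ρ → (4,6,-3)
river: ρ → (-3,6,4)
river: ρ → (4,2,-5)
river: ρ → (-5,8,1)
river: ρ → (1,8,-5)
river: ρ → (-5,2,4)
ρ-cycle length = 6 (tail of 0 descent steps not counted)

6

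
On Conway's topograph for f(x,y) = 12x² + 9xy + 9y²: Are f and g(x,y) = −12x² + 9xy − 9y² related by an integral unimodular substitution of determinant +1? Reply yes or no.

D₁ = -351, D₂ = -351
f: flip: (12,9,9)→(9,-9,12)
f: translate: b→9 (≡-9 mod 18), so (9,-9,12)→(9,9,12)
f: reduced (well bottom): (9,9,12) with a≤c, −a<b≤a
g is negative-definite; reduce −g:
−g: flip: (12,-9,9)→(9,9,12)
−g: reduced (well bottom): (9,9,12) with a≤c, −a<b≤a
flip sign back: reduced form of g is (-9,-9,-12)
reduced forms (9, 9, 12) vs (-9, -9, -12) ⇒ inequivalent

no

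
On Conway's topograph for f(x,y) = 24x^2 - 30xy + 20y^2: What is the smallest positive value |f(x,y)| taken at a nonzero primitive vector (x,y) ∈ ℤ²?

translate: b→18 (≡-30 mod 48), so (24,-30,20)→(24,18,14)
flip: (24,18,14)→(14,-18,24)
translate: b→10 (≡-18 mod 28), so (14,-18,24)→(14,10,20)
reduced (well bottom): (14,10,20) with a≤c, −a<b≤a
well minimum = a = 14

14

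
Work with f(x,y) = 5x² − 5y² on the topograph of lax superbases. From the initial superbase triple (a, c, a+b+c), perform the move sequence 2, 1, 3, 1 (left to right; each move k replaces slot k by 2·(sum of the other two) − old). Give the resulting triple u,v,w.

start (5,-5,0) = (f(1,0),f(0,1),f(1,1))
replace slot 2: 2·(5+0) − (-5) = 15 → (5,15,0)
replace slot 1: 2·(15+0) − 5 = 25 → (25,15,0)
replace slot 3: 2·(25+15) − 0 = 80 → (25,15,80)
replace slot 1: 2·(15+80) − 25 = 165 → (165,15,80)

165,15,80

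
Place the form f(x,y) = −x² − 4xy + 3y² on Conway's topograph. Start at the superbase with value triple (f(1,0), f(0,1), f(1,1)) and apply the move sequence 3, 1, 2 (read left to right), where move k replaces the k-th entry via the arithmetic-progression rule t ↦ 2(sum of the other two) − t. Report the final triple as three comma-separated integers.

start (-1,3,-2) = (f(1,0),f(0,1),f(1,1))
replace slot 3: 2·((-1)+3) − (-2) = 6 → (-1,3,6)
replace slot 1: 2·(3+6) − (-1) = 19 → (19,3,6)
replace slot 2: 2·(19+6) − 3 = 47 → (19,47,6)

19,47,6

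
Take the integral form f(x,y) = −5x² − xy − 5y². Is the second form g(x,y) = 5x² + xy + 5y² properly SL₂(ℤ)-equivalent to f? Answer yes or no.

D₁ = -99, D₂ = -99
f is negative-definite; reduce −f:
−f: reduced (well bottom): (5,1,5) with a≤c, −a<b≤a
flip sign back: reduced form of f is (-5,-1,-5)
g: reduced (well bottom): (5,1,5) with a≤c, −a<b≤a
reduced forms (-5, -1, -5) vs (5, 1, 5) ⇒ inequivalent

no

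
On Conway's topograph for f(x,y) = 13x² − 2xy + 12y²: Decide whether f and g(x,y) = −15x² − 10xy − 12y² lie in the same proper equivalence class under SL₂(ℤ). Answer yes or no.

D₁ = -620, D₂ = -620
f: flip: (13,-2,12)→(12,2,13)
f: reduced (well bottom): (12,2,13) with a≤c, −a<b≤a
g is negative-definite; reduce −g:
−g: flip: (15,10,12)→(12,-10,15)
−g: reduced (well bottom): (12,-10,15) with a≤c, −a<b≤a
flip sign back: reduced form of g is (-12,10,-15)
reduced forms (12, 2, 13) vs (-12, 10, -15) ⇒ inequivalent

no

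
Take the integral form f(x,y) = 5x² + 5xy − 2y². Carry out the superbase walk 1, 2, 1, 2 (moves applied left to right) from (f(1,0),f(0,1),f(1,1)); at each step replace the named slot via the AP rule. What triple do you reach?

start (5,-2,8) = (f(1,0),f(0,1),f(1,1))
replace slot 1: 2·((-2)+8) − 5 = 7 → (7,-2,8)
replace slot 2: 2·(7+8) − (-2) = 32 → (7,32,8)
replace slot 1: 2·(32+8) − 7 = 73 → (73,32,8)
replace slot 2: 2·(73+8) − 32 = 130 → (73,130,8)

73,130,8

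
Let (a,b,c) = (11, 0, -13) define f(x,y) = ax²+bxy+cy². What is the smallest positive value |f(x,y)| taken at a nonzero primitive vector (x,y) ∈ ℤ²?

descent: ρ → (-13,0,11)
descent: ρ → (11,22,-2)  [lands on river]
river: ρ → (-2,22,11)
closes: descent 2, river 2
min |a| on river = 2

2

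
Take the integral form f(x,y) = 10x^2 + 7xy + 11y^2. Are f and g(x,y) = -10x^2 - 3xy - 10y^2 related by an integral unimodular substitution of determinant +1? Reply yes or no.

D₁ = -391, D₂ = -391
f: reduced (well bottom): (10,7,11) with a≤c, −a<b≤a
g is negative-definite; reduce −g:
−g: reduced (well bottom): (10,3,10) with a≤c, −a<b≤a
flip sign back: reduced form of g is (-10,-3,-10)
reduced forms (10, 7, 11) vs (-10, -3, -10) ⇒ inequivalent

no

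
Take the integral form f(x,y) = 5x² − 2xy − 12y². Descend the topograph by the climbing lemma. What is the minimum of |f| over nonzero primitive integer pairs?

descent: ρ → (-12,2,5)
descent: ρ → (5,8,-9)  [lands on river]
river: ρ → (-9,10,4)
river: ρ → (4,14,-3)
river: ρ → (-3,10,12)
river: ρ → (12,14,-1)
river: ρ → (-1,14,12)
river: ρ → (12,10,-3)
river: ρ → (-3,14,4)
river: ρ → (4,10,-9)
river: ρ → (-9,8,5)
river: ρ → (5,12,-5)
river: ρ → (-5,8,9)
river: ρ → (9,10,-4)
river: ρ → (-4,14,3)
river: ρ → (3,10,-12)
river: ρ → (-12,14,1)
river: ρ → (1,14,-12)
river: ρ → (-12,10,3)
river: ρ → (3,14,-4)
river: ρ → (-4,10,9)
river: ρ → (9,8,-5)
river: ρ → (-5,12,5)
closes: descent 2, river 22
min |a| on river = 1

1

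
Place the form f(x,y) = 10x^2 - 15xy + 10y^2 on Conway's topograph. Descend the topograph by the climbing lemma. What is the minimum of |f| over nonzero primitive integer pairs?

translate: b→5 (≡-15 mod 20), so (10,-15,10)→(10,5,5)
flip: (10,5,5)→(5,-5,10)
translate: b→5 (≡-5 mod 10), so (5,-5,10)→(5,5,10)
reduced (well bottom): (5,5,10) with a≤c, −a<b≤a
well minimum = a = 5

5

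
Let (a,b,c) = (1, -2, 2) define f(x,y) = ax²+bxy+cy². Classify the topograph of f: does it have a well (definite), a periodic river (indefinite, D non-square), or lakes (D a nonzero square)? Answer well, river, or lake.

D = b²−4ac = (-2)² − 4·1·2 = -4
D < 0 ⇒ definite ⇒ every region one sign ⇒ single well

well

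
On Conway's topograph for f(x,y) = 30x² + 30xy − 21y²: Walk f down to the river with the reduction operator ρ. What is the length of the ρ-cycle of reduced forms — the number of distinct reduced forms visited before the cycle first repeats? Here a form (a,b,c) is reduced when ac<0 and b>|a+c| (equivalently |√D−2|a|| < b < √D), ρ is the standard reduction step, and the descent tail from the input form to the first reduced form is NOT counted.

D = 3420, ⌊√D⌋ = 58
river: ρ → (-21,54,6)
river: ρ → (6,54,-21)
river: ρ → (-21,30,30)
river: ρ → (30,30,-21)
ρ-cycle length = 4 (tail of 0 descent steps not counted)

4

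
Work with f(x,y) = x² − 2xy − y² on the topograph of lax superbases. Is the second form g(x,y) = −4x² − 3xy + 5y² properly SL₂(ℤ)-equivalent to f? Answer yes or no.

D₁ = 8, D₂ = 89
discriminants differ ⇒ not SL₂(ℤ)-equivalent

no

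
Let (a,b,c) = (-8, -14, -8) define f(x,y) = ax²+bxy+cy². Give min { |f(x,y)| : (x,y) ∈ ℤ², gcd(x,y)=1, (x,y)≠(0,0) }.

translate: b→-2 (≡14 mod 16), so (8,14,8)→(8,-2,2)
flip: (8,-2,2)→(2,2,8)
reduced (well bottom): (2,2,8) with a≤c, −a<b≤a
well minimum |f| = |-2| = 2 (negative-definite)

2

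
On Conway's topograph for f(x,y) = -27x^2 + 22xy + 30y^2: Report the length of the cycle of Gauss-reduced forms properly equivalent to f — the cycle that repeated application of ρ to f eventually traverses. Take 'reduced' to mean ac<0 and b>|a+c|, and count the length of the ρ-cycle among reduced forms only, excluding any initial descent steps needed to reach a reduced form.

D = 3724, ⌊√D⌋ = 61
river: ρ → (30,38,-19)
river: ρ → (-19,38,30)
river: ρ → (30,22,-27)
river: ρ → (-27,32,25)
river: ρ → (25,18,-34)
river: ρ → (-34,50,9)
river: ρ → (9,58,-10)
river: ρ → (-10,42,49)
river: ρ → (49,56,-3)
river: ρ → (-3,58,30)
river: ρ → (30,2,-31)
river: ρ → (-31,60,1)
river: ρ → (1,60,-31)
river: ρ → (-31,2,30)
river: ρ → (30,58,-3)
river: ρ → (-3,56,49)
river: ρ → (49,42,-10)
river: ρ → (-10,58,9)
river: ρ → (9,50,-34)
river: ρ → (-34,18,25)
river: ρ → (25,32,-27)
river: ρ → (-27,22,30)
ρ-cycle length = 22 (tail of 0 descent steps not counted)

22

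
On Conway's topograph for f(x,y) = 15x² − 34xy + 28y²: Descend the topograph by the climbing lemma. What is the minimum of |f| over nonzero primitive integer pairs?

translate: b→-4 (≡-34 mod 30), so (15,-34,28)→(15,-4,9)
flip: (15,-4,9)→(9,4,15)
reduced (well bottom): (9,4,15) with a≤c, −a<b≤a
well minimum = a = 9

9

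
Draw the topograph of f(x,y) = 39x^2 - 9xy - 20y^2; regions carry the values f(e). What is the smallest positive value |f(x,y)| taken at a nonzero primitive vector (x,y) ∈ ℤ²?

descent: ρ → (-20,49,10)  [lands on river]
river: ρ → (10,51,-15)
river: ρ → (-15,39,28)
river: ρ → (28,17,-26)
river: ρ → (-26,35,19)
river: ρ → (19,41,-20)
river: ρ → (-20,39,21)
river: ρ → (21,45,-14)
river: ρ → (-14,39,30)
river: ρ → (30,21,-23)
river: ρ → (-23,25,28)
river: ρ → (28,31,-20)
closes: descent 1, river 12
min |a| on river = 10

10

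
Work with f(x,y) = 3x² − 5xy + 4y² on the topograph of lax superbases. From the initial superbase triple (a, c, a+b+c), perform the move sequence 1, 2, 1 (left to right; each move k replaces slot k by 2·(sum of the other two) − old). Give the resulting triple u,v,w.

start (3,4,2) = (f(1,0),f(0,1),f(1,1))
replace slot 1: 2·(4+2) − 3 = 9 → (9,4,2)
replace slot 2: 2·(9+2) − 4 = 18 → (9,18,2)
replace slot 1: 2·(18+2) − 9 = 31 → (31,18,2)

31,18,2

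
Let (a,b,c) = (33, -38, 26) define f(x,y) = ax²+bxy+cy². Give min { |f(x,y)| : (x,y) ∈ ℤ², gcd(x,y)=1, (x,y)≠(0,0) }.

translate: b→28 (≡-38 mod 66), so (33,-38,26)→(33,28,21)
flip: (33,28,21)→(21,-28,33)
translate: b→14 (≡-28 mod 42), so (21,-28,33)→(21,14,26)
reduced (well bottom): (21,14,26) with a≤c, −a<b≤a
well minimum = a = 21

21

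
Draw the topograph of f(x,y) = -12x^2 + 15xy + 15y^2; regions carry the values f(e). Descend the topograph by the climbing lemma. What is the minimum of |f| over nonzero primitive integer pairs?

river: ρ → (15,15,-12)
river: ρ → (-12,9,18)
river: ρ → (18,27,-3)
river: ρ → (-3,27,18)
river: ρ → (18,9,-12)
river: ρ → (-12,15,15)
closes: descent 0, river 6
min |a| on river = 3

3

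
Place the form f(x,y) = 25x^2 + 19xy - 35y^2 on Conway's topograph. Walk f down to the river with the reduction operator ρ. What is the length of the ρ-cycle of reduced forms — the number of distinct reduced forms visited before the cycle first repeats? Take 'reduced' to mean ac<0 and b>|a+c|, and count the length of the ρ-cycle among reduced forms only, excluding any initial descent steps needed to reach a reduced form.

D = 3861, ⌊√D⌋ = 62
river: ρ → (-35,51,9)
river: ρ → (9,57,-17)
river: ρ → (-17,45,27)
river: ρ → (27,9,-35)
river: ρ → (-35,61,1)
river: ρ → (1,61,-35)
river: ρ → (-35,9,27)
river: ρ → (27,45,-17)
river: ρ → (-17,57,9)
river: ρ → (9,51,-35)
river: ρ → (-35,19,25)
river: ρ → (25,31,-29)
river: ρ → (-29,27,27)
river: ρ → (27,27,-29)
river: ρ → (-29,31,25)
river: ρ → (25,19,-35)
ρ-cycle length = 16 (tail of 0 descent steps not counted)

16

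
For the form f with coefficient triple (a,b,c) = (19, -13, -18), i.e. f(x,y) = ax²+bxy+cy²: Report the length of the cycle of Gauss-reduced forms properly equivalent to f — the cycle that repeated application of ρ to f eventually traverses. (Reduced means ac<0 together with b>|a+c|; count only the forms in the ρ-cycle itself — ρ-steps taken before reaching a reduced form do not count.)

D = 1537, ⌊√D⌋ = 39
descent: ρ → (-18,13,19)  [lands on river]
river: ρ → (19,25,-12)
river: ρ → (-12,23,21)
river: ρ → (21,19,-14)
river: ρ → (-14,37,3)
river: ρ → (3,35,-26)
river: ρ → (-26,17,12)
river: ρ → (12,31,-12)
river: ρ → (-12,17,26)
river: ρ → (26,35,-3)
river: ρ → (-3,37,14)
river: ρ → (14,19,-21)
river: ρ → (-21,23,12)
river: ρ → (12,25,-19)
river: ρ → (-19,13,18)
river: ρ → (18,23,-14)
river: ρ → (-14,33,8)
river: ρ → (8,31,-18)
river: ρ → (-18,5,21)
river: ρ → (21,37,-2)
river: ρ → (-2,39,2)
river: ρ → (2,37,-21)
river: ρ → (-21,5,18)
river: ρ → (18,31,-8)
river: ρ → (-8,33,14)
river: ρ → (14,23,-18)
ρ-cycle length = 26 (tail of 1 descent step not counted)

26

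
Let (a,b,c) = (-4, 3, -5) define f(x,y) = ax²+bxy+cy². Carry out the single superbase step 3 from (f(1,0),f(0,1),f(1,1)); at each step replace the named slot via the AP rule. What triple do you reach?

start (-4,-5,-6) = (f(1,0),f(0,1),f(1,1))
replace slot 3: 2·((-4)+(-5)) − (-6) = -12 → (-4,-5,-12)

-4,-5,-12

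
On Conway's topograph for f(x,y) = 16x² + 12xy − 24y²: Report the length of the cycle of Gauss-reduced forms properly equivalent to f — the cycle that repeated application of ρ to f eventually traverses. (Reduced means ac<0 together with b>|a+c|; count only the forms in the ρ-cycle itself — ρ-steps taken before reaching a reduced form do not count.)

D = 1680, ⌊√D⌋ = 40
river: ρ → (-24,36,4)
river: ρ → (4,36,-24)
river: ρ → (-24,12,16)
river: ρ → (16,20,-20)
river: ρ → (-20,20,16)
river: ρ → (16,12,-24)
ρ-cycle length = 6 (tail of 0 descent steps not counted)

6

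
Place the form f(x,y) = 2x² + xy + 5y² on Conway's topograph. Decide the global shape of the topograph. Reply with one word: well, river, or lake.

D = b²−4ac = 1² − 4·2·5 = -39
D < 0 ⇒ definite ⇒ every region one sign ⇒ single well

well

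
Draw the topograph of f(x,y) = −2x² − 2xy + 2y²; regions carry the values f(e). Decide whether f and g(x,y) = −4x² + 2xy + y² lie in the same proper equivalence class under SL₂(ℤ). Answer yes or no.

D₁ = 20, D₂ = 20
river cycle of f (length 2): (2, 2, -2), (-2, 2, 2)
river cycle of g (length 2): (1, 4, -1), (-1, 4, 1)
cycles differ ⇒ inequivalent

no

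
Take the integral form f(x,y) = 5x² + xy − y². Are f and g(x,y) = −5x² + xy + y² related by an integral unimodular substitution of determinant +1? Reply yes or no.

D₁ = 21, D₂ = 21
river cycle of f (length 2): (-1, 3, 3), (3, 3, -1)
river cycle of g (length 2): (1, 3, -3), (-3, 3, 1)
cycles differ ⇒ inequivalent

no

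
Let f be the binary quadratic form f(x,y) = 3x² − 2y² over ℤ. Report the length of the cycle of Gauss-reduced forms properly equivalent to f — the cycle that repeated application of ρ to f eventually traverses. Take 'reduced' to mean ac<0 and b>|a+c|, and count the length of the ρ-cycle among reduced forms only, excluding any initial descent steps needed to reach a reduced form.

D = 24, ⌊√D⌋ = 4
descent: ρ → (-2,4,1)  [lands on river]
river: ρ → (1,4,-2)
ρ-cycle length = 2 (tail of 1 descent step not counted)

2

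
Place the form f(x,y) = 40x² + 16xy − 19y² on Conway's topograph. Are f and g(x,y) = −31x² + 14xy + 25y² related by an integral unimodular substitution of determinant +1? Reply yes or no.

D₁ = 3296, D₂ = 3296
river cycle of f (length 8): (-19, 22, 37), (37, 52, -4), (-4, 52, 37), (37, 22, -19), (-19, 54, 5), (5, 56, -8), (-8, 56, 5), (5, 54, -19)
river cycle of g (length 12): (25, 36, -20), (-20, 44, 17), (17, 24, -40), (-40, 56, 1), (1, 56, -40), (-40, 24, 17), (17, 44, -20), (-20, 36, 25), (25, 14, -31), (-31, 48, 8), … (2 more)
cycles differ ⇒ inequivalent

no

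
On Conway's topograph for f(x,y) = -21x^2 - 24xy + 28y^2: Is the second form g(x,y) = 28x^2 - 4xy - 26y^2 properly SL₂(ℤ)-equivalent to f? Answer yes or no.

D₁ = 2928, D₂ = 2928
river cycle of f (length 8): (28, 24, -21), (-21, 18, 31), (31, 44, -8), (-8, 52, 7), (7, 46, -29), (-29, 12, 24), (24, 36, -17), (-17, 32, 28)
river cycle of g (length 6): (-26, 4, 28), (28, 52, -2), (-2, 52, 28), (28, 4, -26), (-26, 48, 6), (6, 48, -26)
cycles differ ⇒ inequivalent

no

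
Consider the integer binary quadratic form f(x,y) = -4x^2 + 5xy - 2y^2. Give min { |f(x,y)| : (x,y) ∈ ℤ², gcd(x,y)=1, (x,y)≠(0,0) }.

translate: b→3 (≡-5 mod 8), so (4,-5,2)→(4,3,1)
flip: (4,3,1)→(1,-3,4)
translate: b→1 (≡-3 mod 2), so (1,-3,4)→(1,1,2)
reduced (well bottom): (1,1,2) with a≤c, −a<b≤a
well minimum |f| = |-1| = 1 (negative-definite)

1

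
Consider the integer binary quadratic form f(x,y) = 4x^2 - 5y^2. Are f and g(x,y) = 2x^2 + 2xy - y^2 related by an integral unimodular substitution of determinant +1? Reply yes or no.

D₁ = 80, D₂ = 12
discriminants differ ⇒ not SL₂(ℤ)-equivalent

no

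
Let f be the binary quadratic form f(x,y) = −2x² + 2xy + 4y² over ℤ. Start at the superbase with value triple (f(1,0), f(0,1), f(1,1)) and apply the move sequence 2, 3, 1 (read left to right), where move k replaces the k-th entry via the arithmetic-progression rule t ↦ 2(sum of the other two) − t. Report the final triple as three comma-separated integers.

start (-2,4,4) = (f(1,0),f(0,1),f(1,1))
replace slot 2: 2·((-2)+4) − 4 = 0 → (-2,0,4)
replace slot 3: 2·((-2)+0) − 4 = -8 → (-2,0,-8)
replace slot 1: 2·(0+(-8)) − (-2) = -14 → (-14,0,-8)

-14,0,-8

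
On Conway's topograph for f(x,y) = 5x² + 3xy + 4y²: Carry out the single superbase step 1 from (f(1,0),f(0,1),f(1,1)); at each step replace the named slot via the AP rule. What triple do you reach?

start (5,4,12) = (f(1,0),f(0,1),f(1,1))
replace slot 1: 2·(4+12) − 5 = 27 → (27,4,12)

27,4,12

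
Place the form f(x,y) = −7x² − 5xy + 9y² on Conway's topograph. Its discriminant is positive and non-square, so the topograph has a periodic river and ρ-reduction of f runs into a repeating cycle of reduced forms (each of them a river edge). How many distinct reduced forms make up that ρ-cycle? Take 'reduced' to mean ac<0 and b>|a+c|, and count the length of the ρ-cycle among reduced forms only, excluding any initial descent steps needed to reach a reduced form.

D = 277, ⌊√D⌋ = 16
descent: ρ → (9,5,-7)  [lands on river]
river: ρ → (-7,9,7)
river: ρ → (7,5,-9)
river: ρ → (-9,13,3)
river: ρ → (3,11,-13)
river: ρ → (-13,15,1)
river: ρ → (1,15,-13)
river: ρ → (-13,11,3)
river: ρ → (3,13,-9)
river: ρ → (-9,5,7)
river: ρ → (7,9,-7)
river: ρ → (-7,5,9)
river: ρ → (9,13,-3)
river: ρ → (-3,11,13)
river: ρ → (13,15,-1)
river: ρ → (-1,15,13)
river: ρ → (13,11,-3)
river: ρ → (-3,13,9)
ρ-cycle length = 18 (tail of 1 descent step not counted)

18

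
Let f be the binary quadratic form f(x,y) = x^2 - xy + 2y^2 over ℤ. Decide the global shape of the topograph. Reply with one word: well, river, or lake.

D = b²−4ac = (-1)² − 4·1·2 = -7
D < 0 ⇒ definite ⇒ every region one sign ⇒ single well

well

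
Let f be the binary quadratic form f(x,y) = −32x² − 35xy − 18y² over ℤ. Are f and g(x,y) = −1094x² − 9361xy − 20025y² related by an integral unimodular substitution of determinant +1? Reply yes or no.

D₁ = -1079, D₂ = -1079
f is negative-definite; reduce −f:
−f: translate: b→-29 (≡35 mod 64), so (32,35,18)→(32,-29,15)
−f: flip: (32,-29,15)→(15,29,32)
−f: translate: b→-1 (≡29 mod 30), so (15,29,32)→(15,-1,18)
−f: reduced (well bottom): (15,-1,18) with a≤c, −a<b≤a
flip sign back: reduced form of f is (-15,1,-18)
g is negative-definite; reduce −g:
−g: translate: b→609 (≡9361 mod 2188), so (1094,9361,20025)→(1094,609,85)
−g: flip: (1094,609,85)→(85,-609,1094)
−g: translate: b→71 (≡-609 mod 170), so (85,-609,1094)→(85,71,18)
−g: flip: (85,71,18)→(18,-71,85)
−g: translate: b→1 (≡-71 mod 36), so (18,-71,85)→(18,1,15)
−g: flip: (18,1,15)→(15,-1,18)
−g: reduced (well bottom): (15,-1,18) with a≤c, −a<b≤a
flip sign back: reduced form of g is (-15,1,-18)
reduced forms (-15, 1, -18) vs (-15, 1, -18) ⇒ equivalent

yes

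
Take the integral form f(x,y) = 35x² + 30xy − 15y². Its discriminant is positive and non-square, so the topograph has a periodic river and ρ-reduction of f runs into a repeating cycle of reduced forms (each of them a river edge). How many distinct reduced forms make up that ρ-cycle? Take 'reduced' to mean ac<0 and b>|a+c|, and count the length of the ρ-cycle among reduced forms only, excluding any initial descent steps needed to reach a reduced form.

D = 3000, ⌊√D⌋ = 54
river: ρ → (-15,30,35)
river: ρ → (35,40,-10)
river: ρ → (-10,40,35)
river: ρ → (35,30,-15)
ρ-cycle length = 4 (tail of 0 descent steps not counted)

4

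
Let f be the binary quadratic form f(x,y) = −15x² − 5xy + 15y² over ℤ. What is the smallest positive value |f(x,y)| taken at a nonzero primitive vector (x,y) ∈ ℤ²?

descent: ρ → (15,5,-15)  [lands on river]
river: ρ → (-15,25,5)
river: ρ → (5,25,-15)
river: ρ → (-15,5,15)
river: ρ → (15,25,-5)
river: ρ → (-5,25,15)
closes: descent 1, river 6
min |a| on river = 5

5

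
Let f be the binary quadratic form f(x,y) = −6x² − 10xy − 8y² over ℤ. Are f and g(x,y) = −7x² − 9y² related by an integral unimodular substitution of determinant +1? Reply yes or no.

D₁ = -92, D₂ = -252
discriminants differ ⇒ not SL₂(ℤ)-equivalent

no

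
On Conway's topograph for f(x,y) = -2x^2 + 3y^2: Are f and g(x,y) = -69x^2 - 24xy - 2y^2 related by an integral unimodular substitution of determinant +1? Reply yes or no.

D₁ = 24, D₂ = 24
river cycle of f (length 2): (-2, 4, 1), (1, 4, -2)
river cycle of g (length 2): (-2, 4, 1), (1, 4, -2)
cycles coincide ⇒ equivalent

yes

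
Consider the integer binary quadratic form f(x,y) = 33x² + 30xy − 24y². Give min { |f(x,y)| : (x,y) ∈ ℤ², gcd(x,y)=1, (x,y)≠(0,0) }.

river: ρ → (-24,18,39)
river: ρ → (39,60,-3)
river: ρ → (-3,60,39)
river: ρ → (39,18,-24)
river: ρ → (-24,30,33)
river: ρ → (33,36,-21)
river: ρ → (-21,48,21)
river: ρ → (21,36,-33)
river: ρ → (-33,30,24)
river: ρ → (24,18,-39)
river: ρ → (-39,60,3)
river: ρ → (3,60,-39)
river: ρ → (-39,18,24)
river: ρ → (24,30,-33)
river: ρ → (-33,36,21)
river: ρ → (21,48,-21)
river: ρ → (-21,36,33)
river: ρ → (33,30,-24)
closes: descent 0, river 18
min |a| on river = 3

3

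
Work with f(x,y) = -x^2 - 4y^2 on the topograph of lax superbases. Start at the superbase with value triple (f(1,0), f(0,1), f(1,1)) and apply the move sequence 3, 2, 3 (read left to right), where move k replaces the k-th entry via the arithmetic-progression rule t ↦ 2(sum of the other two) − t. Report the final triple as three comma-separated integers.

start (-1,-4,-5) = (f(1,0),f(0,1),f(1,1))
replace slot 3: 2·((-1)+(-4)) − (-5) = -5 → (-1,-4,-5)
replace slot 2: 2·((-1)+(-5)) − (-4) = -8 → (-1,-8,-5)
replace slot 3: 2·((-1)+(-8)) − (-5) = -13 → (-1,-8,-13)

-1,-8,-13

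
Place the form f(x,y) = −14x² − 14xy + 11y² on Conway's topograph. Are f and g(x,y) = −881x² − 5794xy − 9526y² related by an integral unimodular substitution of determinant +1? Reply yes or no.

D₁ = 812, D₂ = 812
river cycle of f (length 6): (11, 14, -14), (-14, 14, 11), (11, 8, -17), (-17, 26, 2), (2, 26, -17), (-17, 8, 11)
river cycle of g (length 6): (-14, 14, 11), (11, 8, -17), (-17, 26, 2), (2, 26, -17), (-17, 8, 11), (11, 14, -14)
cycles coincide ⇒ equivalent

yes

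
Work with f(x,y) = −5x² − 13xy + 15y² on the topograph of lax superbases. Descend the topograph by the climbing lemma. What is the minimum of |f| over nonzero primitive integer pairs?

descent: ρ → (15,13,-5)  [lands on river]
river: ρ → (-5,17,9)
river: ρ → (9,19,-3)
river: ρ → (-3,17,15)
closes: descent 1, river 4
min |a| on river = 3

3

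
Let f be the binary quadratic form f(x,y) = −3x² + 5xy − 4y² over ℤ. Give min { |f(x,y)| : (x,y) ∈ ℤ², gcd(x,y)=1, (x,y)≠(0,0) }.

translate: b→1 (≡-5 mod 6), so (3,-5,4)→(3,1,2)
flip: (3,1,2)→(2,-1,3)
reduced (well bottom): (2,-1,3) with a≤c, −a<b≤a
well minimum |f| = |-2| = 2 (negative-definite)

2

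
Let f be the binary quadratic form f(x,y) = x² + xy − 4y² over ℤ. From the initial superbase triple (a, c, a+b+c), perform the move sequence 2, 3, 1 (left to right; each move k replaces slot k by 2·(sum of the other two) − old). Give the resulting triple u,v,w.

start (1,-4,-2) = (f(1,0),f(0,1),f(1,1))
replace slot 2: 2·(1+(-2)) − (-4) = 2 → (1,2,-2)
replace slot 3: 2·(1+2) − (-2) = 8 → (1,2,8)
replace slot 1: 2·(2+8) − 1 = 19 → (19,2,8)

19,2,8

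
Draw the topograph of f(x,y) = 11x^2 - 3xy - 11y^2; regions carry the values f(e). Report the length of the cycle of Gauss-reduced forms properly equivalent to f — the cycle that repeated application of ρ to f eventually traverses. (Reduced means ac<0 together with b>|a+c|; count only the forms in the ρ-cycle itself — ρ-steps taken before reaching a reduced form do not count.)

D = 493, ⌊√D⌋ = 22
descent: ρ → (-11,3,11)  [lands on river]
river: ρ → (11,19,-3)
river: ρ → (-3,17,17)
river: ρ → (17,17,-3)
river: ρ → (-3,19,11)
river: ρ → (11,3,-11)
river: ρ → (-11,19,3)
river: ρ → (3,17,-17)
river: ρ → (-17,17,3)
river: ρ → (3,19,-11)
ρ-cycle length = 10 (tail of 1 descent step not counted)

10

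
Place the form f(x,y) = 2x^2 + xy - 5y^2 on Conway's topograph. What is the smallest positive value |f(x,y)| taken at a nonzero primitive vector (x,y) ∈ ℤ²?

descent: ρ → (-5,-1,2)
descent: ρ → (2,5,-2)  [lands on river]
river: ρ → (-2,3,4)
river: ρ → (4,5,-1)
river: ρ → (-1,5,4)
river: ρ → (4,3,-2)
river: ρ → (-2,5,2)
river: ρ → (2,3,-4)
river: ρ → (-4,5,1)
river: ρ → (1,5,-4)
river: ρ → (-4,3,2)
closes: descent 2, river 10
min |a| on river = 1

1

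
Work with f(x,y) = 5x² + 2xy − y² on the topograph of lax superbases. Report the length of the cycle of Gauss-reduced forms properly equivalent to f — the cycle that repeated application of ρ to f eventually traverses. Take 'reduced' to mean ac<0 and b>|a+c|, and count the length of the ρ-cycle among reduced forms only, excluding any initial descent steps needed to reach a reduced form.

D = 24, ⌊√D⌋ = 4
descent: ρ → (-1,4,2)  [lands on river]
river: ρ → (2,4,-1)
ρ-cycle length = 2 (tail of 1 descent step not counted)

2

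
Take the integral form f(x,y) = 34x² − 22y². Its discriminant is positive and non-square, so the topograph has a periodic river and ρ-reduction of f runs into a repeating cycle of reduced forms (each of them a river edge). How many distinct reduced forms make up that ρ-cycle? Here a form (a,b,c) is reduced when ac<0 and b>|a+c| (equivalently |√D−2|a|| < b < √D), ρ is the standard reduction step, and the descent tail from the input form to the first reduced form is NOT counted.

D = 2992, ⌊√D⌋ = 54
descent: ρ → (-22,44,12)  [lands on river]
river: ρ → (12,52,-6)
river: ρ → (-6,44,44)
river: ρ → (44,44,-6)
river: ρ → (-6,52,12)
river: ρ → (12,44,-22)
ρ-cycle length = 6 (tail of 1 descent step not counted)

6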